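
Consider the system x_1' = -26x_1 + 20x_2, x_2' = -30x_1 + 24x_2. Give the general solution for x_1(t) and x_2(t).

Coefficient matrix A = [[-26, 20], [-30, 24]].
Characteristic polynomial det(A - λI) = λ^2 + 2λ - 24 = 0.
Eigenvalues λ = 4, -6.
For λ=4: (A-λI) row 1 is [-30, 20], so an eigenvector is (2, 3).
For λ=-6: (A-λI) row 1 is [-20, 20], so an eigenvector is (1, 1).
General solution: C_1e^(4t)(2,3) + C_2e^(-6t)(1,1).

x_1(t) = 2C_1e^(4t) + C_2e^(-6t), x_2(t) = 3C_1e^(4t) + C_2e^(-6t)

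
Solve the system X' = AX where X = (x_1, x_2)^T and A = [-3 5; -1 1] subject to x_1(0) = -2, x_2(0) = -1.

Coefficient matrix A = [[-3, 5], [-1, 1]].
Characteristic polynomial det(A - λI) = λ^2 + 2λ + 2 = 0.
Eigenvalues λ = -1 ± i (complex conjugate pair).
For λ=-1+i: an eigenvector is (-2,-1) - i(-1,0) = (-2 + i, -1).
A real fundamental pair from Re and Im of e^((-1+i)t)v: X_1 = e^(-t)(cos(t)·(-2,-1) + sin(t)·(-1,0)), X_2 = e^(-t)(sin(t)·(-2,-1) - cos(t)·(-1,0)).
General solution: C_1X_1 + C_2X_2.
Applying x_1(0)=-2, x_2(0)=-1 gives C_1=1, C_2=0.

x_1(t) = -e^(-t)sin(t) - 2e^(-t)cos(t), x_2(t) = -e^(-t)cos(t)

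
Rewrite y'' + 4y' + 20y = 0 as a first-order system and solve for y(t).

y(t) = K_1e^(-2t)cos(4t) + K_2e^(-2t)sin(4t)

Let x_1 = y, x_2 = y'. Then x_1' = x_2 and x_2' = -20x_1 - 4x_2.
A = [[0,1],[-20,-4]]; det(A-λI) = λ^2 + 4λ + 20.
Eigenvalues λ = -2 ± 4i.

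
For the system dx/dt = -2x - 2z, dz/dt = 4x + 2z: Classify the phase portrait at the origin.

A = [[-2,-2],[4,2]]; det(A-λI) = λ^2 + 4.
λ = 0 ± 2i: zero real part.

center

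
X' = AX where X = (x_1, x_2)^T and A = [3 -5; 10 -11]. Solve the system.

Coefficient matrix A = [[3, -5], [10, -11]].
Characteristic polynomial det(A - λI) = λ^2 + 8λ + 17 = 0.
Eigenvalues λ = -4 ± i (complex conjugate pair).
For λ=-4+i: an eigenvector is (1,1) - i(2,3) = (1 - 2i, 1 - 3i).
A real fundamental pair from Re and Im of e^((-4+i)t)v: X_1 = e^(-4t)(cos(t)·(1,1) + sin(t)·(2,3)), X_2 = e^(-4t)(sin(t)·(1,1) - cos(t)·(2,3)).
General solution: K_1X_1 + K_2X_2.

x_1(t) = 2K_1e^(-4t)sin(t) + K_1e^(-4t)cos(t) + K_2e^(-4t)sin(t) - 2K_2e^(-4t)cos(t), x_2(t) = 3K_1e^(-4t)sin(t) + K_1e^(-4t)cos(t) + K_2e^(-4t)sin(t) - 3K_2e^(-4t)cos(t)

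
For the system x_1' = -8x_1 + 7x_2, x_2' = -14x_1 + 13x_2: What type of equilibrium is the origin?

A = [[-8,7],[-14,13]]; det(A-λI) = λ^2 - 5λ - 6.
λ = -1, 6: opposite signs.

saddle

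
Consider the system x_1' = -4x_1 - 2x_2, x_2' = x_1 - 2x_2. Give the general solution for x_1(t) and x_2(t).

Coefficient matrix A = [[-4, -2], [1, -2]].
Characteristic polynomial det(A - λI) = λ^2 + 6λ + 10 = 0.
Eigenvalues λ = -3 ± i (complex conjugate pair).
For λ=-3+i: an eigenvector is (-1,1) - i(-1,0) = (-1 + i, 1).
A real fundamental pair from Re and Im of e^((-3+i)t)v: X_1 = e^(-3t)(cos(t)·(-1,1) + sin(t)·(-1,0)), X_2 = e^(-3t)(sin(t)·(-1,1) - cos(t)·(-1,0)).
General solution: K_1X_1 + K_2X_2.

x_1(t) = -K_1e^(-3t)sin(t) - K_1e^(-3t)cos(t) - K_2e^(-3t)sin(t) + K_2e^(-3t)cos(t), x_2(t) = K_1e^(-3t)cos(t) + K_2e^(-3t)sin(t)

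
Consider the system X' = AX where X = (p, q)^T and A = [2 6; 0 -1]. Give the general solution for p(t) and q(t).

p(t) = K_1e^(2t) + 2K_2e^(-t), q(t) = -K_2e^(-t)

Coefficient matrix A = [[2, 6], [0, -1]].
Characteristic polynomial det(A - λI) = λ^2 - λ - 2 = 0.
Eigenvalues λ = 2, -1.
For λ=2: (A-λI) row 1 is [0, 6], so an eigenvector is (1, 0).
For λ=-1: (A-λI) row 1 is [3, 6], so an eigenvector is (2, -1).
General solution: K_1e^(2t)(1,0) + K_2e^(-t)(2,-1).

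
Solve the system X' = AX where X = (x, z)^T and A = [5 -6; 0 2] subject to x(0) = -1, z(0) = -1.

Coefficient matrix A = [[5, -6], [0, 2]].
Characteristic polynomial det(A - λI) = λ^2 - 7λ + 10 = 0.
Eigenvalues λ = 2, 5.
For λ=2: (A-λI) row 1 is [3, -6], so an eigenvector is (2, 1).
For λ=5: (A-λI) row 1 is [0, -6], so an eigenvector is (-1, 0).
General solution: C_1e^(2t)(2,1) + C_2e^(5t)(-1,0).
Applying x(0)=-1, z(0)=-1 gives C_1=-1, C_2=-1.

x(t) = e^(5t) - 2e^(2t), z(t) = -e^(2t)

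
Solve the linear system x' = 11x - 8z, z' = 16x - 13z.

Coefficient matrix A = [[11, -8], [16, -13]].
Characteristic polynomial det(A - λI) = λ^2 + 2λ - 15 = 0.
Eigenvalues λ = -5, 3.
For λ=-5: (A-λI) row 1 is [16, -8], so an eigenvector is (-1, -2).
For λ=3: (A-λI) row 1 is [8, -8], so an eigenvector is (1, 1).
General solution: c_1e^(-5t)(-1,-2) + c_2e^(3t)(1,1).

x(t) = -c_1e^(-5t) + c_2e^(3t), z(t) = -2c_1e^(-5t) + c_2e^(3t)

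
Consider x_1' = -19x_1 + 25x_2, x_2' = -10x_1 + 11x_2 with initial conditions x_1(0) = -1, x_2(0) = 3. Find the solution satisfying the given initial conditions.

Coefficient matrix A = [[-19, 25], [-10, 11]].
Characteristic polynomial det(A - λI) = λ^2 + 8λ + 41 = 0.
Eigenvalues λ = -4 ± 5i (complex conjugate pair).
For λ=-4+5i: an eigenvector is (-2,-1) - i(1,1) = (-2 - i, -1 - i).
A real fundamental pair from Re and Im of e^((-4+5i)t)v: X_1 = e^(-4t)(cos(5t)·(-2,-1) + sin(5t)·(1,1)), X_2 = e^(-4t)(sin(5t)·(-2,-1) - cos(5t)·(1,1)).
General solution: c_1X_1 + c_2X_2.
Applying x_1(0)=-1, x_2(0)=3 gives c_1=4, c_2=-7.

x_1(t) = 18e^(-4t)sin(5t) - e^(-4t)cos(5t), x_2(t) = 11e^(-4t)sin(5t) + 3e^(-4t)cos(5t)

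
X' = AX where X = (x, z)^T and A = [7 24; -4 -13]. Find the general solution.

Coefficient matrix A = [[7, 24], [-4, -13]].
Characteristic polynomial det(A - λI) = λ^2 + 6λ + 5 = 0.
Eigenvalues λ = -1, -5.
For λ=-1: (A-λI) row 1 is [8, 24], so an eigenvector is (3, -1).
For λ=-5: (A-λI) row 1 is [12, 24], so an eigenvector is (2, -1).
General solution: C_1e^(-t)(3,-1) + C_2e^(-5t)(2,-1).

x(t) = 3C_1e^(-t) + 2C_2e^(-5t), z(t) = -C_1e^(-t) - C_2e^(-5t)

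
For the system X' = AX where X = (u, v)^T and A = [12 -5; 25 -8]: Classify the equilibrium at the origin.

unstable spiral

A = [[12,-5],[25,-8]]; det(A-λI) = λ^2 - 4λ + 29.
λ = 2 ± 5i: positive real part.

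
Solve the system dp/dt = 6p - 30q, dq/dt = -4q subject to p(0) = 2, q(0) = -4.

Coefficient matrix A = [[6, -30], [0, -4]].
Characteristic polynomial det(A - λI) = λ^2 - 2λ - 24 = 0.
Eigenvalues λ = 6, -4.
For λ=6: (A-λI) row 1 is [0, -30], so an eigenvector is (1, 0).
For λ=-4: (A-λI) row 1 is [10, -30], so an eigenvector is (-3, -1).
General solution: K_1e^(6t)(1,0) + K_2e^(-4t)(-3,-1).
Applying p(0)=2, q(0)=-4 gives K_1=14, K_2=4.

p(t) = 14e^(6t) - 12e^(-4t), q(t) = -4e^(-4t)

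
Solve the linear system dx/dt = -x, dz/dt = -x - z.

Coefficient matrix A = [[-1, 0], [-1, -1]].
Characteristic polynomial det(A - λI) = λ^2 + 2λ + 1 = 0.
Single eigenvalue λ = -1 with algebraic multiplicity 2.
Eigenvector v = (0,1); generalized eigenvector w with (A-λI)w=v is (-1,0).
General solution: e^(-t)[C_1·v + C_2·(t·v + w)].

x(t) = -C_2e^(-t), z(t) = C_1e^(-t) + C_2te^(-t)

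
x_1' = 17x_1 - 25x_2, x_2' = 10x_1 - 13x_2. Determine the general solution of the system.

x_1(t) = C_1e^(2t)sin(5t) + 2C_1e^(2t)cos(5t) + 2C_2e^(2t)sin(5t) - C_2e^(2t)cos(5t), x_2(t) = C_1e^(2t)sin(5t) + C_1e^(2t)cos(5t) + C_2e^(2t)sin(5t) - C_2e^(2t)cos(5t)

Coefficient matrix A = [[17, -25], [10, -13]].
Characteristic polynomial det(A - λI) = λ^2 - 4λ + 29 = 0.
Eigenvalues λ = 2 ± 5i (complex conjugate pair).
For λ=2+5i: an eigenvector is (2,1) - i(1,1) = (2 - i, 1 - i).
A real fundamental pair from Re and Im of e^((2+5i)t)v: X_1 = e^(2t)(cos(5t)·(2,1) + sin(5t)·(1,1)), X_2 = e^(2t)(sin(5t)·(2,1) - cos(5t)·(1,1)).
General solution: C_1X_1 + C_2X_2.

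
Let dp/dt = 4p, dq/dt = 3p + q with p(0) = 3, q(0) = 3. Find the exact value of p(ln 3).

243

A = [[4,0],[3,1]]; eigenvalues λ = 1, 4.
Eigenvectors: (0,1) for λ=1, (-1,-1) for λ=4.
From the initial condition, c_1 = 0, c_2 = -3.
p(ln 3) = (0)(3^1)(0) + (-3)(3^4)(-1) = 243.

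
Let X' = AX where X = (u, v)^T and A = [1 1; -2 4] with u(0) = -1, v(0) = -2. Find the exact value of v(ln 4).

-128

A = [[1,1],[-2,4]]; eigenvalues λ = 2, 3.
Eigenvectors: (1,1) for λ=2, (-1,-2) for λ=3.
From the initial condition, c_1 = 0, c_2 = 1.
v(ln 4) = (0)(4^2)(1) + (1)(4^3)(-2) = -128.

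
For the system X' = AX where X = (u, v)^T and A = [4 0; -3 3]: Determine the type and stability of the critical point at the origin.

unstable node

A = [[4,0],[-3,3]]; det(A-λI) = λ^2 - 7λ + 12.
λ = 4, 3: both positive.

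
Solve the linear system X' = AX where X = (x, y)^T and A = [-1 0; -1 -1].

Coefficient matrix A = [[-1, 0], [-1, -1]].
Characteristic polynomial det(A - λI) = λ^2 + 2λ + 1 = 0.
Single eigenvalue λ = -1 with algebraic multiplicity 2.
Eigenvector v = (0,-1); generalized eigenvector w with (A-λI)w=v is (1,0).
General solution: e^(-t)[K_1·v + K_2·(t·v + w)].

x(t) = K_2e^(-t), y(t) = -K_1e^(-t) - K_2te^(-t)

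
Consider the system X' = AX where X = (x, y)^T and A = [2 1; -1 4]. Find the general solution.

x(t) = -K_1e^(3t) - K_2te^(3t) + K_2e^(3t), y(t) = -K_1e^(3t) - K_2te^(3t)

Coefficient matrix A = [[2, 1], [-1, 4]].
Characteristic polynomial det(A - λI) = λ^2 - 6λ + 9 = 0.
Single eigenvalue λ = 3 with algebraic multiplicity 2.
Eigenvector v = (-1,-1); generalized eigenvector w with (A-λI)w=v is (1,0).
General solution: e^(3t)[K_1·v + K_2·(t·v + w)].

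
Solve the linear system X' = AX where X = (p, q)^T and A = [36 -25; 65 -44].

p(t) = 2K_1e^(-4t)sin(5t) - K_1e^(-4t)cos(5t) - K_2e^(-4t)sin(5t) - 2K_2e^(-4t)cos(5t), q(t) = 3K_1e^(-4t)sin(5t) - 2K_1e^(-4t)cos(5t) - 2K_2e^(-4t)sin(5t) - 3K_2e^(-4t)cos(5t)

Coefficient matrix A = [[36, -25], [65, -44]].
Characteristic polynomial det(A - λI) = λ^2 + 8λ + 41 = 0.
Eigenvalues λ = -4 ± 5i (complex conjugate pair).
For λ=-4+5i: an eigenvector is (-1,-2) - i(2,3) = (-1 - 2i, -2 - 3i).
A real fundamental pair from Re and Im of e^((-4+5i)t)v: X_1 = e^(-4t)(cos(5t)·(-1,-2) + sin(5t)·(2,3)), X_2 = e^(-4t)(sin(5t)·(-1,-2) - cos(5t)·(2,3)).
General solution: K_1X_1 + K_2X_2.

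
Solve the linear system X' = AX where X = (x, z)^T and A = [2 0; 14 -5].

x(t) = K_1e^(2t), z(t) = 2K_1e^(2t) + K_2e^(-5t)

Coefficient matrix A = [[2, 0], [14, -5]].
Characteristic polynomial det(A - λI) = λ^2 + 3λ - 10 = 0.
Eigenvalues λ = 2, -5.
For λ=2: (A-λI) row 2 is [14, -7], so an eigenvector is (1, 2).
For λ=-5: (A-λI) row 1 is [7, 0], so an eigenvector is (0, 1).
General solution: K_1e^(2t)(1,2) + K_2e^(-5t)(0,1).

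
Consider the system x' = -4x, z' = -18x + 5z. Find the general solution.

x(t) = -C_1e^(-4t), z(t) = -2C_1e^(-4t) - C_2e^(5t)

Coefficient matrix A = [[-4, 0], [-18, 5]].
Characteristic polynomial det(A - λI) = λ^2 - λ - 20 = 0.
Eigenvalues λ = -4, 5.
For λ=-4: (A-λI) row 2 is [-18, 9], so an eigenvector is (-1, -2).
For λ=5: (A-λI) row 1 is [-9, 0], so an eigenvector is (0, -1).
General solution: C_1e^(-4t)(-1,-2) + C_2e^(5t)(0,-1).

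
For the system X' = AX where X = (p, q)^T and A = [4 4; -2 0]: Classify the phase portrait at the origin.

A = [[4,4],[-2,0]]; det(A-λI) = λ^2 - 4λ + 8.
λ = 2 ± 2i: positive real part.

unstable spiral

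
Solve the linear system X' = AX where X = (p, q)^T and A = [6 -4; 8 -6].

p(t) = -K_1e^(2t) + K_2e^(-2t), q(t) = -K_1e^(2t) + 2K_2e^(-2t)

Coefficient matrix A = [[6, -4], [8, -6]].
Characteristic polynomial det(A - λI) = λ^2 - 4 = 0.
Eigenvalues λ = 2, -2.
For λ=2: (A-λI) row 1 is [4, -4], so an eigenvector is (-1, -1).
For λ=-2: (A-λI) row 1 is [8, -4], so an eigenvector is (1, 2).
General solution: K_1e^(2t)(-1,-1) + K_2e^(-2t)(1,2).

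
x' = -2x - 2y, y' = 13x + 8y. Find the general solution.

Coefficient matrix A = [[-2, -2], [13, 8]].
Characteristic polynomial det(A - λI) = λ^2 - 6λ + 10 = 0.
Eigenvalues λ = 3 ± i (complex conjugate pair).
For λ=3+i: an eigenvector is (1,-2) - i(-1,3) = (1 + i, -2 - 3i).
A real fundamental pair from Re and Im of e^((3+i)t)v: X_1 = e^(3t)(cos(t)·(1,-2) + sin(t)·(-1,3)), X_2 = e^(3t)(sin(t)·(1,-2) - cos(t)·(-1,3)).
General solution: K_1X_1 + K_2X_2.

x(t) = -K_1e^(3t)sin(t) + K_1e^(3t)cos(t) + K_2e^(3t)sin(t) + K_2e^(3t)cos(t), y(t) = 3K_1e^(3t)sin(t) - 2K_1e^(3t)cos(t) - 2K_2e^(3t)sin(t) - 3K_2e^(3t)cos(t)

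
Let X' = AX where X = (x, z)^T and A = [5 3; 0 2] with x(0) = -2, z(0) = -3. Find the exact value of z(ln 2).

A = [[5,3],[0,2]]; eigenvalues λ = 2, 5.
Eigenvectors: (-1,1) for λ=2, (-1,0) for λ=5.
From the initial condition, c_1 = -3, c_2 = 5.
z(ln 2) = (-3)(2^2)(1) + (5)(2^5)(0) = -12.

-12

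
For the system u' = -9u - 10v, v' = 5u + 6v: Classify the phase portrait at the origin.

saddle

A = [[-9,-10],[5,6]]; det(A-λI) = λ^2 + 3λ - 4.
λ = 1, -4: opposite signs.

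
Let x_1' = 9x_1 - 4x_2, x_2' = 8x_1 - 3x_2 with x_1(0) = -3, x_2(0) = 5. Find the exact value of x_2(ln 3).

A = [[9,-4],[8,-3]]; eigenvalues λ = 5, 1.
Eigenvectors: (-1,-1) for λ=5, (1,2) for λ=1.
From the initial condition, c_1 = 11, c_2 = 8.
x_2(ln 3) = (11)(3^5)(-1) + (8)(3^1)(2) = -2625.

-2625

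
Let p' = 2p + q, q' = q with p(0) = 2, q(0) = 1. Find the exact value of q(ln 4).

4

A = [[2,1],[0,1]]; eigenvalues λ = 2, 1.
Eigenvectors: (1,0) for λ=2, (-1,1) for λ=1.
From the initial condition, c_1 = 3, c_2 = 1.
q(ln 4) = (3)(4^2)(0) + (1)(4^1)(1) = 4.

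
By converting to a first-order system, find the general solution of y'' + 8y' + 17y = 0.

Let x_1 = y, x_2 = y'. Then x_1' = x_2 and x_2' = -17x_1 - 8x_2.
A = [[0,1],[-17,-8]]; det(A-λI) = λ^2 + 8λ + 17.
Eigenvalues λ = -4 ± i.

y(t) = c_1e^(-4t)cos(t) + c_2e^(-4t)sin(t)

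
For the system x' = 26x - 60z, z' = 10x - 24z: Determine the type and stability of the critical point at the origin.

A = [[26,-60],[10,-24]]; det(A-λI) = λ^2 - 2λ - 24.
λ = 6, -4: opposite signs.

saddle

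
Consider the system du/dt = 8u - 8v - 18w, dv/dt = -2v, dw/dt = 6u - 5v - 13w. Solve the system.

u(t) = 2K_1e^(-t) - K_2e^(-2t) - 3K_3e^(-4t), v(t) = K_2e^(-2t), w(t) = K_1e^(-t) - K_2e^(-2t) - 2K_3e^(-4t)

Coefficient matrix A = [[8, -8, -18], [0, -2, 0], [6, -5, -13]].
det(A - λI) = 0 gives eigenvalues λ = -1, -2, -4.
For λ=-1: eigenvector (2,0,1).
For λ=-2: eigenvector (-1,1,-1).
For λ=-4: eigenvector (-3,0,-2).
General solution: K_1e^(-t)(2,0,1) + K_2e^(-2t)(-1,1,-1) + K_3e^(-4t)(-3,0,-2).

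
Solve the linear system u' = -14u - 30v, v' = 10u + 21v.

u(t) = -2c_1e^(t) + 3c_2e^(6t), v(t) = c_1e^(t) - 2c_2e^(6t)

Coefficient matrix A = [[-14, -30], [10, 21]].
Characteristic polynomial det(A - λI) = λ^2 - 7λ + 6 = 0.
Eigenvalues λ = 1, 6.
For λ=1: (A-λI) row 1 is [-15, -30], so an eigenvector is (-2, 1).
For λ=6: (A-λI) row 1 is [-20, -30], so an eigenvector is (3, -2).
General solution: c_1e^(t)(-2,1) + c_2e^(6t)(3,-2).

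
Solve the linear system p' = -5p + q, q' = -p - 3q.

p(t) = K_1e^(-4t) + K_2te^(-4t) - 2K_2e^(-4t), q(t) = K_1e^(-4t) + K_2te^(-4t) - K_2e^(-4t)

Coefficient matrix A = [[-5, 1], [-1, -3]].
Characteristic polynomial det(A - λI) = λ^2 + 8λ + 16 = 0.
Single eigenvalue λ = -4 with algebraic multiplicity 2.
Eigenvector v = (1,1); generalized eigenvector w with (A-λI)w=v is (-2,-1).
General solution: e^(-4t)[K_1·v + K_2·(t·v + w)].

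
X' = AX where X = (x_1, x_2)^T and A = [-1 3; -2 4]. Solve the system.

Coefficient matrix A = [[-1, 3], [-2, 4]].
Characteristic polynomial det(A - λI) = λ^2 - 3λ + 2 = 0.
Eigenvalues λ = 2, 1.
For λ=2: (A-λI) row 1 is [-3, 3], so an eigenvector is (-1, -1).
For λ=1: (A-λI) row 1 is [-2, 3], so an eigenvector is (3, 2).
General solution: c_1e^(2t)(-1,-1) + c_2e^(t)(3,2).

x_1(t) = -c_1e^(2t) + 3c_2e^(t), x_2(t) = -c_1e^(2t) + 2c_2e^(t)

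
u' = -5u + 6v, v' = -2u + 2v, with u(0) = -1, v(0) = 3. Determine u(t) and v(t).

u(t) = 21e^(-t) - 22e^(-2t), v(t) = 14e^(-t) - 11e^(-2t)

Coefficient matrix A = [[-5, 6], [-2, 2]].
Characteristic polynomial det(A - λI) = λ^2 + 3λ + 2 = 0.
Eigenvalues λ = -2, -1.
For λ=-2: (A-λI) row 1 is [-3, 6], so an eigenvector is (-2, -1).
For λ=-1: (A-λI) row 1 is [-4, 6], so an eigenvector is (3, 2).
General solution: C_1e^(-2t)(-2,-1) + C_2e^(-t)(3,2).
Applying u(0)=-1, v(0)=3 gives C_1=11, C_2=7.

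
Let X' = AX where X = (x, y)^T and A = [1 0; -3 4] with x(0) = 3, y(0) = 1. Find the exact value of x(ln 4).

A = [[1,0],[-3,4]]; eigenvalues λ = 1, 4.
Eigenvectors: (-1,-1) for λ=1, (0,1) for λ=4.
From the initial condition, c_1 = -3, c_2 = -2.
x(ln 4) = (-3)(4^1)(-1) + (-2)(4^4)(0) = 12.

12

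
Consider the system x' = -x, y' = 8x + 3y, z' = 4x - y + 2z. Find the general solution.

x(t) = C_1e^(-t), y(t) = -2C_1e^(-t) + C_3e^(3t), z(t) = -2C_1e^(-t) + C_2e^(2t) - C_3e^(3t)

Coefficient matrix A = [[-1, 0, 0], [8, 3, 0], [4, -1, 2]].
det(A - λI) = 0 gives eigenvalues λ = -1, 2, 3.
For λ=-1: eigenvector (1,-2,-2).
For λ=2: eigenvector (0,0,1).
For λ=3: eigenvector (0,1,-1).
General solution: C_1e^(-t)(1,-2,-2) + C_2e^(2t)(0,0,1) + C_3e^(3t)(0,1,-1).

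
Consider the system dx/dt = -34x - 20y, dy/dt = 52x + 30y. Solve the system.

Coefficient matrix A = [[-34, -20], [52, 30]].
Characteristic polynomial det(A - λI) = λ^2 + 4λ + 20 = 0.
Eigenvalues λ = -2 ± 4i (complex conjugate pair).
For λ=-2+4i: an eigenvector is (1,-2) - i(2,-3) = (1 - 2i, -2 + 3i).
A real fundamental pair from Re and Im of e^((-2+4i)t)v: X_1 = e^(-2t)(cos(4t)·(1,-2) + sin(4t)·(2,-3)), X_2 = e^(-2t)(sin(4t)·(1,-2) - cos(4t)·(2,-3)).
General solution: C_1X_1 + C_2X_2.

x(t) = 2C_1e^(-2t)sin(4t) + C_1e^(-2t)cos(4t) + C_2e^(-2t)sin(4t) - 2C_2e^(-2t)cos(4t), y(t) = -3C_1e^(-2t)sin(4t) - 2C_1e^(-2t)cos(4t) - 2C_2e^(-2t)sin(4t) + 3C_2e^(-2t)cos(4t)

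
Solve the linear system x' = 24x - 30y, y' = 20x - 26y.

Coefficient matrix A = [[24, -30], [20, -26]].
Characteristic polynomial det(A - λI) = λ^2 + 2λ - 24 = 0.
Eigenvalues λ = -6, 4.
For λ=-6: (A-λI) row 1 is [30, -30], so an eigenvector is (1, 1).
For λ=4: (A-λI) row 1 is [20, -30], so an eigenvector is (3, 2).
General solution: C_1e^(-6t)(1,1) + C_2e^(4t)(3,2).

x(t) = C_1e^(-6t) + 3C_2e^(4t), y(t) = C_1e^(-6t) + 2C_2e^(4t)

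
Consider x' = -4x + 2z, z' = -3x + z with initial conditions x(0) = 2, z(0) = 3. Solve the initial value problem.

Coefficient matrix A = [[-4, 2], [-3, 1]].
Characteristic polynomial det(A - λI) = λ^2 + 3λ + 2 = 0.
Eigenvalues λ = -1, -2.
For λ=-1: (A-λI) row 1 is [-3, 2], so an eigenvector is (2, 3).
For λ=-2: (A-λI) row 1 is [-2, 2], so an eigenvector is (1, 1).
General solution: C_1e^(-t)(2,3) + C_2e^(-2t)(1,1).
Applying x(0)=2, z(0)=3 gives C_1=1, C_2=0.

x(t) = 2e^(-t), z(t) = 3e^(-t)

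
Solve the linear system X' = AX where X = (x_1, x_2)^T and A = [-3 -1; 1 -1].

x_1(t) = K_1e^(-2t) + K_2te^(-2t) - K_2e^(-2t), x_2(t) = -K_1e^(-2t) - K_2te^(-2t)

Coefficient matrix A = [[-3, -1], [1, -1]].
Characteristic polynomial det(A - λI) = λ^2 + 4λ + 4 = 0.
Single eigenvalue λ = -2 with algebraic multiplicity 2.
Eigenvector v = (1,-1); generalized eigenvector w with (A-λI)w=v is (-1,0).
General solution: e^(-2t)[K_1·v + K_2·(t·v + w)].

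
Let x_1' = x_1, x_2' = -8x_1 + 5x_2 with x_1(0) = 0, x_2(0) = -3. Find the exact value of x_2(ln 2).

A = [[1,0],[-8,5]]; eigenvalues λ = 1, 5.
Eigenvectors: (-1,-2) for λ=1, (0,1) for λ=5.
From the initial condition, c_1 = 0, c_2 = -3.
x_2(ln 2) = (0)(2^1)(-2) + (-3)(2^5)(1) = -96.

-96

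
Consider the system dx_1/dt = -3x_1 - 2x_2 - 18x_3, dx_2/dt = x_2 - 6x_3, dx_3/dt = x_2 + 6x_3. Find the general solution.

Coefficient matrix A = [[-3, -2, -18], [0, 1, -6], [0, 1, 6]].
det(A - λI) = 0 gives eigenvalues λ = 4, -3, 3.
For λ=4: eigenvector (-2,-2,1).
For λ=-3: eigenvector (1,0,0).
For λ=3: eigenvector (-2,-3,1).
General solution: c_1e^(4t)(-2,-2,1) + c_2e^(-3t)(1,0,0) + c_3e^(3t)(-2,-3,1).

x_1(t) = -2c_1e^(4t) + c_2e^(-3t) - 2c_3e^(3t), x_2(t) = -2c_1e^(4t) - 3c_3e^(3t), x_3(t) = c_1e^(4t) + c_3e^(3t)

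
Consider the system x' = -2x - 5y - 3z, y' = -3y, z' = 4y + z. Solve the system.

x(t) = C_1e^(-2t) + 2C_2e^(-3t) - C_3e^(t), y(t) = C_2e^(-3t), z(t) = -C_2e^(-3t) + C_3e^(t)

Coefficient matrix A = [[-2, -5, -3], [0, -3, 0], [0, 4, 1]].
det(A - λI) = 0 gives eigenvalues λ = -2, -3, 1.
For λ=-2: eigenvector (1,0,0).
For λ=-3: eigenvector (2,1,-1).
For λ=1: eigenvector (-1,0,1).
General solution: C_1e^(-2t)(1,0,0) + C_2e^(-3t)(2,1,-1) + C_3e^(t)(-1,0,1).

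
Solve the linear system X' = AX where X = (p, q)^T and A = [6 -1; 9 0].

p(t) = K_1e^(3t) + K_2te^(3t) + K_2e^(3t), q(t) = 3K_1e^(3t) + 3K_2te^(3t) + 2K_2e^(3t)

Coefficient matrix A = [[6, -1], [9, 0]].
Characteristic polynomial det(A - λI) = λ^2 - 6λ + 9 = 0.
Single eigenvalue λ = 3 with algebraic multiplicity 2.
Eigenvector v = (1,3); generalized eigenvector w with (A-λI)w=v is (1,2).
General solution: e^(3t)[K_1·v + K_2·(t·v + w)].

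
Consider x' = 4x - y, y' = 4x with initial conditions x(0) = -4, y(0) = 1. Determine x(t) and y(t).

x(t) = -9te^(2t) - 4e^(2t), y(t) = -18te^(2t) + e^(2t)

Coefficient matrix A = [[4, -1], [4, 0]].
Characteristic polynomial det(A - λI) = λ^2 - 4λ + 4 = 0.
Single eigenvalue λ = 2 with algebraic multiplicity 2.
Eigenvector v = (1,2); generalized eigenvector w with (A-λI)w=v is (0,-1).
General solution: e^(2t)[c_1·v + c_2·(t·v + w)].
Applying x(0)=-4, y(0)=1 gives c_1=-4, c_2=-9.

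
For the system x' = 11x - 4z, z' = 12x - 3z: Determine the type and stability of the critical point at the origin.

unstable node

A = [[11,-4],[12,-3]]; det(A-λI) = λ^2 - 8λ + 15.
λ = 5, 3: both positive.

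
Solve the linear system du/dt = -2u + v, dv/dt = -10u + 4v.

u(t) = K_1e^(t)sin(t) - K_2e^(t)cos(t), v(t) = 3K_1e^(t)sin(t) + K_1e^(t)cos(t) + K_2e^(t)sin(t) - 3K_2e^(t)cos(t)

Coefficient matrix A = [[-2, 1], [-10, 4]].
Characteristic polynomial det(A - λI) = λ^2 - 2λ + 2 = 0.
Eigenvalues λ = 1 ± i (complex conjugate pair).
For λ=1+i: an eigenvector is (0,1) - i(1,3) = (0 - i, 1 - 3i).
A real fundamental pair from Re and Im of e^((1+i)t)v: X_1 = e^(t)(cos(t)·(0,1) + sin(t)·(1,3)), X_2 = e^(t)(sin(t)·(0,1) - cos(t)·(1,3)).
General solution: K_1X_1 + K_2X_2.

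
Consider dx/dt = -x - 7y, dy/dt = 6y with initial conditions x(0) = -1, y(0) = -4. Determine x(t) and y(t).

x(t) = 4e^(6t) - 5e^(-t), y(t) = -4e^(6t)

Coefficient matrix A = [[-1, -7], [0, 6]].
Characteristic polynomial det(A - λI) = λ^2 - 5λ - 6 = 0.
Eigenvalues λ = 6, -1.
For λ=6: (A-λI) row 1 is [-7, -7], so an eigenvector is (-1, 1).
For λ=-1: (A-λI) row 1 is [0, -7], so an eigenvector is (1, 0).
General solution: c_1e^(6t)(-1,1) + c_2e^(-t)(1,0).
Applying x(0)=-1, y(0)=-4 gives c_1=-4, c_2=-5.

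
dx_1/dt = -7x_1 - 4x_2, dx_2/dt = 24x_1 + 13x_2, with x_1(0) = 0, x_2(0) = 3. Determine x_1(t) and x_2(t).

Coefficient matrix A = [[-7, -4], [24, 13]].
Characteristic polynomial det(A - λI) = λ^2 - 6λ + 5 = 0.
Eigenvalues λ = 1, 5.
For λ=1: (A-λI) row 1 is [-8, -4], so an eigenvector is (1, -2).
For λ=5: (A-λI) row 1 is [-12, -4], so an eigenvector is (-1, 3).
General solution: K_1e^(t)(1,-2) + K_2e^(5t)(-1,3).
Applying x_1(0)=0, x_2(0)=3 gives K_1=3, K_2=3.

x_1(t) = -3e^(5t) + 3e^(t), x_2(t) = 9e^(5t) - 6e^(t)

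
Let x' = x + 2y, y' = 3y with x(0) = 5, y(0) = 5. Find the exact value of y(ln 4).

A = [[1,2],[0,3]]; eigenvalues λ = 1, 3.
Eigenvectors: (-1,0) for λ=1, (1,1) for λ=3.
From the initial condition, c_1 = 0, c_2 = 5.
y(ln 4) = (0)(4^1)(0) + (5)(4^3)(1) = 320.

320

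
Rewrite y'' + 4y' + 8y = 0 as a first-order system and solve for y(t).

Let x_1 = y, x_2 = y'. Then x_1' = x_2 and x_2' = -8x_1 - 4x_2.
A = [[0,1],[-8,-4]]; det(A-λI) = λ^2 + 4λ + 8.
Eigenvalues λ = -2 ± 2i.

y(t) = C_1e^(-2t)cos(2t) + C_2e^(-2t)sin(2t)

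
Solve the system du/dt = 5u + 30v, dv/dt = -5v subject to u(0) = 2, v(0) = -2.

u(t) = -4e^(5t) + 6e^(-5t), v(t) = -2e^(-5t)

Coefficient matrix A = [[5, 30], [0, -5]].
Characteristic polynomial det(A - λI) = λ^2 - 25 = 0.
Eigenvalues λ = 5, -5.
For λ=5: (A-λI) row 1 is [0, 30], so an eigenvector is (1, 0).
For λ=-5: (A-λI) row 1 is [10, 30], so an eigenvector is (3, -1).
General solution: K_1e^(5t)(1,0) + K_2e^(-5t)(3,-1).
Applying u(0)=2, v(0)=-2 gives K_1=-4, K_2=2.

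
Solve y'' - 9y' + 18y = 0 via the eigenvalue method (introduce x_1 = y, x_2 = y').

y(t) = C_1e^(3t) + C_2e^(6t)

Let x_1 = y, x_2 = y'. Then x_1' = x_2 and x_2' = -18x_1 + 9x_2.
A = [[0,1],[-18,9]]; det(A-λI) = λ^2 - 9λ + 18.
Eigenvalues λ = 3, 6 with eigenvectors (1,3), (1,6).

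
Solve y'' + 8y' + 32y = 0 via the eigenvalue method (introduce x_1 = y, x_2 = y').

y(t) = K_1e^(-4t)cos(4t) + K_2e^(-4t)sin(4t)

Let x_1 = y, x_2 = y'. Then x_1' = x_2 and x_2' = -32x_1 - 8x_2.
A = [[0,1],[-32,-8]]; det(A-λI) = λ^2 + 8λ + 32.
Eigenvalues λ = -4 ± 4i.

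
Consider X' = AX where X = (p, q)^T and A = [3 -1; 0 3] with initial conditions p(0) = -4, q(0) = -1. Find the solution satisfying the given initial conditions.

p(t) = te^(3t) - 4e^(3t), q(t) = -e^(3t)

Coefficient matrix A = [[3, -1], [0, 3]].
Characteristic polynomial det(A - λI) = λ^2 - 6λ + 9 = 0.
Single eigenvalue λ = 3 with algebraic multiplicity 2.
Eigenvector v = (1,0); generalized eigenvector w with (A-λI)w=v is (2,-1).
General solution: e^(3t)[c_1·v + c_2·(t·v + w)].
Applying p(0)=-4, q(0)=-1 gives c_1=-6, c_2=1.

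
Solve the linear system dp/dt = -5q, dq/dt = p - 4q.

p(t) = c_1e^(-2t)sin(t) - 2c_1e^(-2t)cos(t) - 2c_2e^(-2t)sin(t) - c_2e^(-2t)cos(t), q(t) = -c_1e^(-2t)cos(t) - c_2e^(-2t)sin(t)

Coefficient matrix A = [[0, -5], [1, -4]].
Characteristic polynomial det(A - λI) = λ^2 + 4λ + 5 = 0.
Eigenvalues λ = -2 ± i (complex conjugate pair).
For λ=-2+i: an eigenvector is (-2,-1) - i(1,0) = (-2 - i, -1).
A real fundamental pair from Re and Im of e^((-2+i)t)v: X_1 = e^(-2t)(cos(t)·(-2,-1) + sin(t)·(1,0)), X_2 = e^(-2t)(sin(t)·(-2,-1) - cos(t)·(1,0)).
General solution: c_1X_1 + c_2X_2.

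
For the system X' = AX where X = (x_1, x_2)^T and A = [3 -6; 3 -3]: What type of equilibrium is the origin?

A = [[3,-6],[3,-3]]; det(A-λI) = λ^2 + 9.
λ = 0 ± 3i: zero real part.

center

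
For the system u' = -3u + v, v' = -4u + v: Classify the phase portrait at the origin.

stable improper node

A = [[-3,1],[-4,1]]; det(A-λI) = λ^2 + 2λ + 1.
repeated λ = -1 with a single eigenvector.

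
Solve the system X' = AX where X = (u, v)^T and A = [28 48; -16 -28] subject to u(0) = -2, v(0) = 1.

u(t) = -2e^(4t), v(t) = e^(4t)

Coefficient matrix A = [[28, 48], [-16, -28]].
Characteristic polynomial det(A - λI) = λ^2 - 16 = 0.
Eigenvalues λ = 4, -4.
For λ=4: (A-λI) row 1 is [24, 48], so an eigenvector is (2, -1).
For λ=-4: (A-λI) row 1 is [32, 48], so an eigenvector is (3, -2).
General solution: c_1e^(4t)(2,-1) + c_2e^(-4t)(3,-2).
Applying u(0)=-2, v(0)=1 gives c_1=-1, c_2=0.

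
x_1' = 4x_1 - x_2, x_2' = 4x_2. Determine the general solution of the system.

x_1(t) = -c_1e^(4t) - c_2te^(4t) - c_2e^(4t), x_2(t) = c_2e^(4t)

Coefficient matrix A = [[4, -1], [0, 4]].
Characteristic polynomial det(A - λI) = λ^2 - 8λ + 16 = 0.
Single eigenvalue λ = 4 with algebraic multiplicity 2.
Eigenvector v = (-1,0); generalized eigenvector w with (A-λI)w=v is (-1,1).
General solution: e^(4t)[c_1·v + c_2·(t·v + w)].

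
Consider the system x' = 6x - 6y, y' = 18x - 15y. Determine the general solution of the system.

Coefficient matrix A = [[6, -6], [18, -15]].
Characteristic polynomial det(A - λI) = λ^2 + 9λ + 18 = 0.
Eigenvalues λ = -6, -3.
For λ=-6: (A-λI) row 1 is [12, -6], so an eigenvector is (-1, -2).
For λ=-3: (A-λI) row 1 is [9, -6], so an eigenvector is (-2, -3).
General solution: K_1e^(-6t)(-1,-2) + K_2e^(-3t)(-2,-3).

x(t) = -K_1e^(-6t) - 2K_2e^(-3t), y(t) = -2K_1e^(-6t) - 3K_2e^(-3t)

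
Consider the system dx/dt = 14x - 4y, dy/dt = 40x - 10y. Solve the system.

Coefficient matrix A = [[14, -4], [40, -10]].
Characteristic polynomial det(A - λI) = λ^2 - 4λ + 20 = 0.
Eigenvalues λ = 2 ± 4i (complex conjugate pair).
For λ=2+4i: an eigenvector is (0,-1) - i(1,3) = (0 - i, -1 - 3i).
A real fundamental pair from Re and Im of e^((2+4i)t)v: X_1 = e^(2t)(cos(4t)·(0,-1) + sin(4t)·(1,3)), X_2 = e^(2t)(sin(4t)·(0,-1) - cos(4t)·(1,3)).
General solution: C_1X_1 + C_2X_2.

x(t) = C_1e^(2t)sin(4t) - C_2e^(2t)cos(4t), y(t) = 3C_1e^(2t)sin(4t) - C_1e^(2t)cos(4t) - C_2e^(2t)sin(4t) - 3C_2e^(2t)cos(4t)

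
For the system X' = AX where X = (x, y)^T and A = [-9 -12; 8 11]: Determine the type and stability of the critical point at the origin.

A = [[-9,-12],[8,11]]; det(A-λI) = λ^2 - 2λ - 3.
λ = 3, -1: opposite signs.

saddle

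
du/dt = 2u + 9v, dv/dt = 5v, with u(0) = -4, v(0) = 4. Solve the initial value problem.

u(t) = 12e^(5t) - 16e^(2t), v(t) = 4e^(5t)

Coefficient matrix A = [[2, 9], [0, 5]].
Characteristic polynomial det(A - λI) = λ^2 - 7λ + 10 = 0.
Eigenvalues λ = 2, 5.
For λ=2: (A-λI) row 1 is [0, 9], so an eigenvector is (1, 0).
For λ=5: (A-λI) row 1 is [-3, 9], so an eigenvector is (3, 1).
General solution: K_1e^(2t)(1,0) + K_2e^(5t)(3,1).
Applying u(0)=-4, v(0)=4 gives K_1=-16, K_2=4.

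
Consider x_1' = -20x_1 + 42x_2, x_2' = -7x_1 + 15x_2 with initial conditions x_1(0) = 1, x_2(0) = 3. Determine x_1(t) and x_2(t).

x_1(t) = 16e^(t) - 15e^(-6t), x_2(t) = 8e^(t) - 5e^(-6t)

Coefficient matrix A = [[-20, 42], [-7, 15]].
Characteristic polynomial det(A - λI) = λ^2 + 5λ - 6 = 0.
Eigenvalues λ = 1, -6.
For λ=1: (A-λI) row 1 is [-21, 42], so an eigenvector is (2, 1).
For λ=-6: (A-λI) row 1 is [-14, 42], so an eigenvector is (-3, -1).
General solution: c_1e^(t)(2,1) + c_2e^(-6t)(-3,-1).
Applying x_1(0)=1, x_2(0)=3 gives c_1=8, c_2=5.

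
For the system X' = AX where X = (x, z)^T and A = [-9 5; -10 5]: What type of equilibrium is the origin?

A = [[-9,5],[-10,5]]; det(A-λI) = λ^2 + 4λ + 5.
λ = -2 ± i: negative real part.

stable spiral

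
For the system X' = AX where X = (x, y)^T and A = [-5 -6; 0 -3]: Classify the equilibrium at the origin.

stable node

A = [[-5,-6],[0,-3]]; det(A-λI) = λ^2 + 8λ + 15.
λ = -3, -5: both negative.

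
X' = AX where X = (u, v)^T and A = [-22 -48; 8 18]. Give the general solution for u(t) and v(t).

Coefficient matrix A = [[-22, -48], [8, 18]].
Characteristic polynomial det(A - λI) = λ^2 + 4λ - 12 = 0.
Eigenvalues λ = 2, -6.
For λ=2: (A-λI) row 1 is [-24, -48], so an eigenvector is (-2, 1).
For λ=-6: (A-λI) row 1 is [-16, -48], so an eigenvector is (3, -1).
General solution: K_1e^(2t)(-2,1) + K_2e^(-6t)(3,-1).

u(t) = -2K_1e^(2t) + 3K_2e^(-6t), v(t) = K_1e^(2t) - K_2e^(-6t)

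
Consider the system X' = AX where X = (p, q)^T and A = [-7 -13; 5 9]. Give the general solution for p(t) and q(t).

Coefficient matrix A = [[-7, -13], [5, 9]].
Characteristic polynomial det(A - λI) = λ^2 - 2λ + 2 = 0.
Eigenvalues λ = 1 ± i (complex conjugate pair).
For λ=1+i: an eigenvector is (2,-1) - i(-3,2) = (2 + 3i, -1 - 2i).
A real fundamental pair from Re and Im of e^((1+i)t)v: X_1 = e^(t)(cos(t)·(2,-1) + sin(t)·(-3,2)), X_2 = e^(t)(sin(t)·(2,-1) - cos(t)·(-3,2)).
General solution: K_1X_1 + K_2X_2.

p(t) = -3K_1e^(t)sin(t) + 2K_1e^(t)cos(t) + 2K_2e^(t)sin(t) + 3K_2e^(t)cos(t), q(t) = 2K_1e^(t)sin(t) - K_1e^(t)cos(t) - K_2e^(t)sin(t) - 2K_2e^(t)cos(t)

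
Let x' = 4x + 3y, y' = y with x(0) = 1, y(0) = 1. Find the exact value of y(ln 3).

A = [[4,3],[0,1]]; eigenvalues λ = 1, 4.
Eigenvectors: (-1,1) for λ=1, (-1,0) for λ=4.
From the initial condition, c_1 = 1, c_2 = -2.
y(ln 3) = (1)(3^1)(1) + (-2)(3^4)(0) = 3.

3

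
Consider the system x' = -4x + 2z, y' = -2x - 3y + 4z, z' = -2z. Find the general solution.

Coefficient matrix A = [[-4, 0, 2], [-2, -3, 4], [0, 0, -2]].
det(A - λI) = 0 gives eigenvalues λ = -4, -2, -3.
For λ=-4: eigenvector (1,2,0).
For λ=-2: eigenvector (1,2,1).
For λ=-3: eigenvector (0,1,0).
General solution: C_1e^(-4t)(1,2,0) + C_2e^(-2t)(1,2,1) + C_3e^(-3t)(0,1,0).

x(t) = C_1e^(-4t) + C_2e^(-2t), y(t) = 2C_1e^(-4t) + 2C_2e^(-2t) + C_3e^(-3t), z(t) = C_2e^(-2t)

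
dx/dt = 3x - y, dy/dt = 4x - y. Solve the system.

x(t) = C_1e^(t) + C_2te^(t) + C_2e^(t), y(t) = 2C_1e^(t) + 2C_2te^(t) + C_2e^(t)

Coefficient matrix A = [[3, -1], [4, -1]].
Characteristic polynomial det(A - λI) = λ^2 - 2λ + 1 = 0.
Single eigenvalue λ = 1 with algebraic multiplicity 2.
Eigenvector v = (1,2); generalized eigenvector w with (A-λI)w=v is (1,1).
General solution: e^(t)[C_1·v + C_2·(t·v + w)].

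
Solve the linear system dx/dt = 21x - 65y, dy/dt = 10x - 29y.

x(t) = 2c_1e^(-4t)sin(5t) + 3c_1e^(-4t)cos(5t) + 3c_2e^(-4t)sin(5t) - 2c_2e^(-4t)cos(5t), y(t) = c_1e^(-4t)sin(5t) + c_1e^(-4t)cos(5t) + c_2e^(-4t)sin(5t) - c_2e^(-4t)cos(5t)

Coefficient matrix A = [[21, -65], [10, -29]].
Characteristic polynomial det(A - λI) = λ^2 + 8λ + 41 = 0.
Eigenvalues λ = -4 ± 5i (complex conjugate pair).
For λ=-4+5i: an eigenvector is (3,1) - i(2,1) = (3 - 2i, 1 - i).
A real fundamental pair from Re and Im of e^((-4+5i)t)v: X_1 = e^(-4t)(cos(5t)·(3,1) + sin(5t)·(2,1)), X_2 = e^(-4t)(sin(5t)·(3,1) - cos(5t)·(2,1)).
General solution: c_1X_1 + c_2X_2.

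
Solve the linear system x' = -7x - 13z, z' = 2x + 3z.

x(t) = 2C_1e^(-2t)sin(t) - 3C_1e^(-2t)cos(t) - 3C_2e^(-2t)sin(t) - 2C_2e^(-2t)cos(t), z(t) = -C_1e^(-2t)sin(t) + C_1e^(-2t)cos(t) + C_2e^(-2t)sin(t) + C_2e^(-2t)cos(t)

Coefficient matrix A = [[-7, -13], [2, 3]].
Characteristic polynomial det(A - λI) = λ^2 + 4λ + 5 = 0.
Eigenvalues λ = -2 ± i (complex conjugate pair).
For λ=-2+i: an eigenvector is (-3,1) - i(2,-1) = (-3 - 2i, 1 + i).
A real fundamental pair from Re and Im of e^((-2+i)t)v: X_1 = e^(-2t)(cos(t)·(-3,1) + sin(t)·(2,-1)), X_2 = e^(-2t)(sin(t)·(-3,1) - cos(t)·(2,-1)).
General solution: C_1X_1 + C_2X_2.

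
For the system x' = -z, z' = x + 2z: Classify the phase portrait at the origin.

A = [[0,-1],[1,2]]; det(A-λI) = λ^2 - 2λ + 1.
repeated λ = 1 with a single eigenvector.

unstable improper node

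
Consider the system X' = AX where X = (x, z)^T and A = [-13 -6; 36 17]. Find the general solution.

x(t) = -c_1e^(-t) - c_2e^(5t), z(t) = 2c_1e^(-t) + 3c_2e^(5t)

Coefficient matrix A = [[-13, -6], [36, 17]].
Characteristic polynomial det(A - λI) = λ^2 - 4λ - 5 = 0.
Eigenvalues λ = -1, 5.
For λ=-1: (A-λI) row 1 is [-12, -6], so an eigenvector is (-1, 2).
For λ=5: (A-λI) row 1 is [-18, -6], so an eigenvector is (-1, 3).
General solution: c_1e^(-t)(-1,2) + c_2e^(5t)(-1,3).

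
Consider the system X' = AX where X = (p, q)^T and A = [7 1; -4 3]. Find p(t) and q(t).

p(t) = K_1e^(5t) + K_2te^(5t) + 2K_2e^(5t), q(t) = -2K_1e^(5t) - 2K_2te^(5t) - 3K_2e^(5t)

Coefficient matrix A = [[7, 1], [-4, 3]].
Characteristic polynomial det(A - λI) = λ^2 - 10λ + 25 = 0.
Single eigenvalue λ = 5 with algebraic multiplicity 2.
Eigenvector v = (1,-2); generalized eigenvector w with (A-λI)w=v is (2,-3).
General solution: e^(5t)[K_1·v + K_2·(t·v + w)].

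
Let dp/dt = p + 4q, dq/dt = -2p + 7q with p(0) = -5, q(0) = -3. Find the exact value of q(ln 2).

-48

A = [[1,4],[-2,7]]; eigenvalues λ = 3, 5.
Eigenvectors: (2,1) for λ=3, (1,1) for λ=5.
From the initial condition, c_1 = -2, c_2 = -1.
q(ln 2) = (-2)(2^3)(1) + (-1)(2^5)(1) = -48.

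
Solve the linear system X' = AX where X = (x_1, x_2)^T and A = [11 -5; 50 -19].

Coefficient matrix A = [[11, -5], [50, -19]].
Characteristic polynomial det(A - λI) = λ^2 + 8λ + 41 = 0.
Eigenvalues λ = -4 ± 5i (complex conjugate pair).
For λ=-4+5i: an eigenvector is (0,-1) - i(1,3) = (0 - i, -1 - 3i).
A real fundamental pair from Re and Im of e^((-4+5i)t)v: X_1 = e^(-4t)(cos(5t)·(0,-1) + sin(5t)·(1,3)), X_2 = e^(-4t)(sin(5t)·(0,-1) - cos(5t)·(1,3)).
General solution: C_1X_1 + C_2X_2.

x_1(t) = C_1e^(-4t)sin(5t) - C_2e^(-4t)cos(5t), x_2(t) = 3C_1e^(-4t)sin(5t) - C_1e^(-4t)cos(5t) - C_2e^(-4t)sin(5t) - 3C_2e^(-4t)cos(5t)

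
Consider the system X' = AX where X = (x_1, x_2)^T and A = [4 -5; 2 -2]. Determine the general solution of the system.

Coefficient matrix A = [[4, -5], [2, -2]].
Characteristic polynomial det(A - λI) = λ^2 - 2λ + 2 = 0.
Eigenvalues λ = 1 ± i (complex conjugate pair).
For λ=1+i: an eigenvector is (-1,-1) - i(2,1) = (-1 - 2i, -1 - i).
A real fundamental pair from Re and Im of e^((1+i)t)v: X_1 = e^(t)(cos(t)·(-1,-1) + sin(t)·(2,1)), X_2 = e^(t)(sin(t)·(-1,-1) - cos(t)·(2,1)).
General solution: c_1X_1 + c_2X_2.

x_1(t) = 2c_1e^(t)sin(t) - c_1e^(t)cos(t) - c_2e^(t)sin(t) - 2c_2e^(t)cos(t), x_2(t) = c_1e^(t)sin(t) - c_1e^(t)cos(t) - c_2e^(t)sin(t) - c_2e^(t)cos(t)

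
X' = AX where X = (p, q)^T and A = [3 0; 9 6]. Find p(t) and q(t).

p(t) = -K_1e^(3t), q(t) = 3K_1e^(3t) + K_2e^(6t)

Coefficient matrix A = [[3, 0], [9, 6]].
Characteristic polynomial det(A - λI) = λ^2 - 9λ + 18 = 0.
Eigenvalues λ = 3, 6.
For λ=3: (A-λI) row 2 is [9, 3], so an eigenvector is (-1, 3).
For λ=6: (A-λI) row 1 is [-3, 0], so an eigenvector is (0, 1).
General solution: K_1e^(3t)(-1,3) + K_2e^(6t)(0,1).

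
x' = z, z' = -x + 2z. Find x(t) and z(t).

Coefficient matrix A = [[0, 1], [-1, 2]].
Characteristic polynomial det(A - λI) = λ^2 - 2λ + 1 = 0.
Single eigenvalue λ = 1 with algebraic multiplicity 2.
Eigenvector v = (-1,-1); generalized eigenvector w with (A-λI)w=v is (-1,-2).
General solution: e^(t)[C_1·v + C_2·(t·v + w)].

x(t) = -C_1e^(t) - C_2te^(t) - C_2e^(t), z(t) = -C_1e^(t) - C_2te^(t) - 2C_2e^(t)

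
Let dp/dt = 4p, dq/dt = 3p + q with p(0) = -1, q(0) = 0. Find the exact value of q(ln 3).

A = [[4,0],[3,1]]; eigenvalues λ = 1, 4.
Eigenvectors: (0,-1) for λ=1, (1,1) for λ=4.
From the initial condition, c_1 = -1, c_2 = -1.
q(ln 3) = (-1)(3^1)(-1) + (-1)(3^4)(1) = -78.

-78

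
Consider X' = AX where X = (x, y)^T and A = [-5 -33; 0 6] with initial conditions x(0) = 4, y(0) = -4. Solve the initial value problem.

Coefficient matrix A = [[-5, -33], [0, 6]].
Characteristic polynomial det(A - λI) = λ^2 - λ - 30 = 0.
Eigenvalues λ = -5, 6.
For λ=-5: (A-λI) row 1 is [0, -33], so an eigenvector is (1, 0).
For λ=6: (A-λI) row 1 is [-11, -33], so an eigenvector is (-3, 1).
General solution: C_1e^(-5t)(1,0) + C_2e^(6t)(-3,1).
Applying x(0)=4, y(0)=-4 gives C_1=-8, C_2=-4.

x(t) = 12e^(6t) - 8e^(-5t), y(t) = -4e^(6t)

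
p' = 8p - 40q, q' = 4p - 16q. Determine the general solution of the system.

Coefficient matrix A = [[8, -40], [4, -16]].
Characteristic polynomial det(A - λI) = λ^2 + 8λ + 32 = 0.
Eigenvalues λ = -4 ± 4i (complex conjugate pair).
For λ=-4+4i: an eigenvector is (1,0) - i(3,1) = (1 - 3i, 0 - i).
A real fundamental pair from Re and Im of e^((-4+4i)t)v: X_1 = e^(-4t)(cos(4t)·(1,0) + sin(4t)·(3,1)), X_2 = e^(-4t)(sin(4t)·(1,0) - cos(4t)·(3,1)).
General solution: c_1X_1 + c_2X_2.

p(t) = 3c_1e^(-4t)sin(4t) + c_1e^(-4t)cos(4t) + c_2e^(-4t)sin(4t) - 3c_2e^(-4t)cos(4t), q(t) = c_1e^(-4t)sin(4t) - c_2e^(-4t)cos(4t)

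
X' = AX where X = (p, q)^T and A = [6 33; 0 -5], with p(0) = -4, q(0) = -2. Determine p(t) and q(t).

Coefficient matrix A = [[6, 33], [0, -5]].
Characteristic polynomial det(A - λI) = λ^2 - λ - 30 = 0.
Eigenvalues λ = -5, 6.
For λ=-5: (A-λI) row 1 is [11, 33], so an eigenvector is (-3, 1).
For λ=6: (A-λI) row 1 is [0, 33], so an eigenvector is (-1, 0).
General solution: c_1e^(-5t)(-3,1) + c_2e^(6t)(-1,0).
Applying p(0)=-4, q(0)=-2 gives c_1=-2, c_2=10.

p(t) = -10e^(6t) + 6e^(-5t), q(t) = -2e^(-5t)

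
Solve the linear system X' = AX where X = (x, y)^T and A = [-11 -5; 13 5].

Coefficient matrix A = [[-11, -5], [13, 5]].
Characteristic polynomial det(A - λI) = λ^2 + 6λ + 10 = 0.
Eigenvalues λ = -3 ± i (complex conjugate pair).
For λ=-3+i: an eigenvector is (-2,3) - i(1,-2) = (-2 - i, 3 + 2i).
A real fundamental pair from Re and Im of e^((-3+i)t)v: X_1 = e^(-3t)(cos(t)·(-2,3) + sin(t)·(1,-2)), X_2 = e^(-3t)(sin(t)·(-2,3) - cos(t)·(1,-2)).
General solution: c_1X_1 + c_2X_2.

x(t) = c_1e^(-3t)sin(t) - 2c_1e^(-3t)cos(t) - 2c_2e^(-3t)sin(t) - c_2e^(-3t)cos(t), y(t) = -2c_1e^(-3t)sin(t) + 3c_1e^(-3t)cos(t) + 3c_2e^(-3t)sin(t) + 2c_2e^(-3t)cos(t)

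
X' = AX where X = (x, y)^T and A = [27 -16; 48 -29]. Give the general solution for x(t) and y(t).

x(t) = -2C_1e^(3t) - C_2e^(-5t), y(t) = -3C_1e^(3t) - 2C_2e^(-5t)

Coefficient matrix A = [[27, -16], [48, -29]].
Characteristic polynomial det(A - λI) = λ^2 + 2λ - 15 = 0.
Eigenvalues λ = 3, -5.
For λ=3: (A-λI) row 1 is [24, -16], so an eigenvector is (-2, -3).
For λ=-5: (A-λI) row 1 is [32, -16], so an eigenvector is (-1, -2).
General solution: C_1e^(3t)(-2,-3) + C_2e^(-5t)(-1,-2).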